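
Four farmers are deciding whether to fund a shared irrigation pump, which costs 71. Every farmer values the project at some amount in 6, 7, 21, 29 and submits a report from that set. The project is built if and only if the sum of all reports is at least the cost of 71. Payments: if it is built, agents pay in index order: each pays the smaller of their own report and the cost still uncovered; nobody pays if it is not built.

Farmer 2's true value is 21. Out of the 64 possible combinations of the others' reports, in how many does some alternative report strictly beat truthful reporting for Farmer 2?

Others report (6, 29, 29): truth gives 0; report 7 gives 14 > 0. Violating.
Others report (7, 29, 29): truth gives 0; report 6 gives 15 > 0. Violating.
Others report (21, 21, 29): truth gives 0; report 6 gives 15 > 0. Violating.
Others report (21, 29, 21): truth gives 0; report 6 gives 15 > 0. Violating.
Others report (6, 6, 6): truth gives 0; no alternative beats it.
Others report (6, 6, 7): truth gives 0; no alternative beats it.
(Checking all 64 profiles: 13 have a profitable deviation, 51 do not.)

13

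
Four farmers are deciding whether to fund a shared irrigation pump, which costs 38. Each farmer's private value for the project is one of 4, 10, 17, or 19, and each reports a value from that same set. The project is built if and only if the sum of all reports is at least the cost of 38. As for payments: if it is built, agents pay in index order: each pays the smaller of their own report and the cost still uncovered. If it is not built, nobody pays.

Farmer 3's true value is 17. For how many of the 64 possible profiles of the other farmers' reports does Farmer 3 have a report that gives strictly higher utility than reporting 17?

Others report (4, 10, 17): truth gives 0; report 10 gives 7 > 0. Violating.
Others report (4, 10, 19): truth gives 0; report 10 gives 7 > 0. Violating.
Others report (4, 17, 10): truth gives 0; report 10 gives 7 > 0. Violating.
Others report (4, 17, 17): truth gives 0; report 4 gives 13 > 0. Violating.
Others report (4, 4, 4): truth gives 0; no alternative beats it.
Others report (4, 4, 10): truth gives 0; no alternative beats it.
(Checking all 64 profiles: 33 have a profitable deviation, 31 do not.)

33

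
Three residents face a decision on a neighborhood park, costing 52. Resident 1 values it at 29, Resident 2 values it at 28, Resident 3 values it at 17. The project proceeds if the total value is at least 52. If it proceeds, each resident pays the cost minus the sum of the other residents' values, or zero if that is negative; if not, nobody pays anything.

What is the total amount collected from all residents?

13

Total value 74 ≥ cost 52, so it is built.
Resident 1: others sum to 45; max(0, 52 - 45) = 7.
Resident 2: others sum to 46; max(0, 52 - 46) = 6.
Resident 3: others sum to 57; max(0, 52 - 57) = 0.
Total collected = 7 + 6 + 0 = 13.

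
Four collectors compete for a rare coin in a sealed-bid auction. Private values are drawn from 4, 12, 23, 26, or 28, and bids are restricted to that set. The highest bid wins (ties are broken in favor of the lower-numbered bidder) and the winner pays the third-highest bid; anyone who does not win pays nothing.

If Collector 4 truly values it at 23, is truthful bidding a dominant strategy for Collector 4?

No

Consider the case where Collector 1 bids 4, Collector 2 bids 4 and Collector 3 bids 23.
Truthful bid 23: loses, pays 0, utility 0.
Bid 26 instead: wins, pays 4, utility 23 - 4 = 19.
Since 19 > 0, bidding 26 is strictly better here, so truthful bidding is not dominant.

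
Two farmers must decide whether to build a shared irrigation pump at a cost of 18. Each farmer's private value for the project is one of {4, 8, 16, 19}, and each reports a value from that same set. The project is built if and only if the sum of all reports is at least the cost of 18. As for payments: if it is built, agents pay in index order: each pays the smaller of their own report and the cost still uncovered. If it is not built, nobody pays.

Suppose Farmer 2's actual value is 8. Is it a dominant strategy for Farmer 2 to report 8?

Check each profile of the others' reports and compare truth against every alternative report.
Others report (19): truth gives 8, best alternative gives 8.
Others report (16): truth gives 6, best alternative gives 6.
Others report (4): truth gives 0, best alternative gives 0.
Others report (8): truth gives 0, best alternative gives 0.
In every case the truthful report is at least as good as any alternative, so it is a dominant strategy.

Yes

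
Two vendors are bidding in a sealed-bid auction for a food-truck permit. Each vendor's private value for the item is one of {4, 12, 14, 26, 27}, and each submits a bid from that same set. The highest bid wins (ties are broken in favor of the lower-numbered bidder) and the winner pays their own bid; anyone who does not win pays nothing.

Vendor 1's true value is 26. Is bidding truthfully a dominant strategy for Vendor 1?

No

Consider the case where Vendor 2 bids 4.
Truthful bid 26: wins, pays 26, utility 26 - 26 = 0.
Bid 4 instead: wins, pays 4, utility 26 - 4 = 22.
Since 22 > 0, bidding 4 is strictly better here, so truthful bidding is not dominant.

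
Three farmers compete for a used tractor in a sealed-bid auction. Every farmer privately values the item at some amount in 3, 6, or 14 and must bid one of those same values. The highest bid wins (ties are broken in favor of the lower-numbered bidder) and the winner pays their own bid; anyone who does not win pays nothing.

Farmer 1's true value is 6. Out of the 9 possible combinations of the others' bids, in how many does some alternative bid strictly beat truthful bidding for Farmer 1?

Others bid (3, 3): truth gives 0; bid 3 gives 3 > 0. Violating.
Others bid (3, 6): truth gives 0; no alternative beats it.
Others bid (3, 14): truth gives 0; no alternative beats it.
(Checking all 9 profiles: 1 has a profitable deviation, 8 do not.)

1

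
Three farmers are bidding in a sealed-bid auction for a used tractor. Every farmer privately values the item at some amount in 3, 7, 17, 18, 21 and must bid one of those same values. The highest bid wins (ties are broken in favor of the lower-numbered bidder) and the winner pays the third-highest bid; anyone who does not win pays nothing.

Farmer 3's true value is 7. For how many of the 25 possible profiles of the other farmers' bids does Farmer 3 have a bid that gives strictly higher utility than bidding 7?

6

Others bid (3, 7): truth gives 0; bid 17 gives 4 > 0. Violating.
Others bid (3, 17): truth gives 0; bid 18 gives 4 > 0. Violating.
Others bid (3, 18): truth gives 0; bid 21 gives 4 > 0. Violating.
Others bid (7, 3): truth gives 0; bid 17 gives 4 > 0. Violating.
Others bid (3, 3): truth gives 4; no alternative beats it.
Others bid (3, 21): truth gives 0; no alternative beats it.
(Checking all 25 profiles: 6 have a profitable deviation, 19 do not.)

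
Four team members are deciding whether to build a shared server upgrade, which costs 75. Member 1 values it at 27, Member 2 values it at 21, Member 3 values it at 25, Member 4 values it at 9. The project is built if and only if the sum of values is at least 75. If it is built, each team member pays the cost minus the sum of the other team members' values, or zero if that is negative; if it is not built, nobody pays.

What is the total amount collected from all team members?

54

Total value 82 ≥ cost 75, so it is built.
Member 1: others sum to 55; max(0, 75 - 55) = 20.
Member 2: others sum to 61; max(0, 75 - 61) = 14.
Member 3: others sum to 57; max(0, 75 - 57) = 18.
Member 4: others sum to 73; max(0, 75 - 73) = 2.
Total collected = 20 + 14 + 18 + 2 = 54.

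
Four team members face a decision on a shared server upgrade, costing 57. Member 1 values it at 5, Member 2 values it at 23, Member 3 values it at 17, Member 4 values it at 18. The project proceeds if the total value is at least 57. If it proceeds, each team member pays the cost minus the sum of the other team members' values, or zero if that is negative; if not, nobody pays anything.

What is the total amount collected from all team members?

Total value 63 ≥ cost 57, so it is built.
Member 1: others sum to 58; max(0, 57 - 58) = 0.
Member 2: others sum to 40; max(0, 57 - 40) = 17.
Member 3: others sum to 46; max(0, 57 - 46) = 11.
Member 4: others sum to 45; max(0, 57 - 45) = 12.
Total collected = 0 + 17 + 11 + 12 = 40.

40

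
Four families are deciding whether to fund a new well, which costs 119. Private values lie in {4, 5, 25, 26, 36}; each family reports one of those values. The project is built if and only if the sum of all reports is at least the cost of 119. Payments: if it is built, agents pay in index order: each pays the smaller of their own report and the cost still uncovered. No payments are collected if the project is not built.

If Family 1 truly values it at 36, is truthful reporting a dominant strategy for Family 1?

No

Consider the case where Family 2 reports 25, Family 3 reports 36 and Family 4 reports 36.
Truthful report 36: project built, pays 36, utility 36 - 36 = 0.
Report 25 instead: project built, pays 25, utility 36 - 25 = 11.
Since 11 > 0, reporting 25 is strictly better here, so truthful reporting is not dominant.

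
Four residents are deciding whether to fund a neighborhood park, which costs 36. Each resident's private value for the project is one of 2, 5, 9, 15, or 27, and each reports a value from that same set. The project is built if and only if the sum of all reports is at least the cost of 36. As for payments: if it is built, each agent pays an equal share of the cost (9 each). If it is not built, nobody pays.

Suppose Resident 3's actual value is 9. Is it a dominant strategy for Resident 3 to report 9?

Yes

Check each profile of the others' reports and compare truth against every alternative report.
Others report (2, 2, 2): truth gives 0, best alternative gives 0.
Others report (2, 2, 5): truth gives 0, best alternative gives 0.
Others report (2, 2, 9): truth gives 0, best alternative gives 0.
Others report (2, 2, 15): truth gives 0, best alternative gives 0.
Others report (2, 2, 27): truth gives 0, best alternative gives 0.
Others report (2, 5, 2): truth gives 0, best alternative gives 0.
(Remaining 119 profiles checked similarly; truth is weakly best in each.)
In every case the truthful report is at least as good as any alternative, so it is a dominant strategy.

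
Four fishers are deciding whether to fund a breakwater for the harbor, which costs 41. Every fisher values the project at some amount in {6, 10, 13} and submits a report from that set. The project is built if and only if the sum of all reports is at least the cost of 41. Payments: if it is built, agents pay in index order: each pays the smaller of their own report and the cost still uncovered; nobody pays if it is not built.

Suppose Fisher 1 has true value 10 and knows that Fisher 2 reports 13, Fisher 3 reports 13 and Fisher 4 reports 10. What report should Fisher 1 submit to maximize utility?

Report 6: project built, pays 6, utility 10 - 6 = 4.
Report 10: project built, pays 10, utility 10 - 10 = 0.
Report 13: project built, pays 13, utility 10 - 13 = -3.
The best choice is 6 with utility 4.

6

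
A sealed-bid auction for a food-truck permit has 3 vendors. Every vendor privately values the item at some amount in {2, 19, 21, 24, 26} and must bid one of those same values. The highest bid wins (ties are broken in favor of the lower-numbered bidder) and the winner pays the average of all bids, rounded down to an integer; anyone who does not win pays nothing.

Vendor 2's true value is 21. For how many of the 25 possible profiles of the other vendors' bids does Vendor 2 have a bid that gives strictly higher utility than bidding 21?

6

Others bid (2, 2): truth gives 13; bid 19 gives 14 > 13. Violating.
Others bid (2, 19): truth gives 7; bid 19 gives 8 > 7. Violating.
Others bid (2, 24): truth gives 0; bid 24 gives 5 > 0. Violating.
Others bid (2, 26): truth gives 0; bid 26 gives 3 > 0. Violating.
Others bid (2, 21): truth gives 7; no alternative beats it.
Others bid (19, 2): truth gives 7; no alternative beats it.
(Checking all 25 profiles: 6 have a profitable deviation, 19 do not.)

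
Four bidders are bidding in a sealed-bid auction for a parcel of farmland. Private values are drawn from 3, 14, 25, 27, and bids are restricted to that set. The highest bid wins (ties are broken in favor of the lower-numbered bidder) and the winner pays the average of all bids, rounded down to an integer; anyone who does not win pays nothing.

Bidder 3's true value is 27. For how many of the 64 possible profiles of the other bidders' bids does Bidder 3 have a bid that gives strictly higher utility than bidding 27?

Others bid (3, 3, 3): truth gives 18; bid 14 gives 22 > 18. Violating.
Others bid (3, 3, 14): truth gives 16; bid 14 gives 19 > 16. Violating.
Others bid (3, 14, 25): truth gives 10; bid 25 gives 11 > 10. Violating.
Others bid (14, 3, 25): truth gives 10; bid 25 gives 11 > 10. Violating.
Others bid (3, 3, 25): truth gives 13; no alternative beats it.
Others bid (3, 3, 27): truth gives 12; no alternative beats it.
(Checking all 64 profiles: 6 have a profitable deviation, 58 do not.)

6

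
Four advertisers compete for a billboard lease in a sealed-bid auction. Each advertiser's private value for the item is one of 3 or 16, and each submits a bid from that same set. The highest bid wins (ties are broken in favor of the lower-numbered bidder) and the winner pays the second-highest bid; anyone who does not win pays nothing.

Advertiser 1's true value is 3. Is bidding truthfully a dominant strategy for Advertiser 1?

Check each profile of the others' bids and compare truth against every alternative bid.
Others bid (3, 3, 16): truth gives 0, best alternative gives -13.
Others bid (3, 16, 3): truth gives 0, best alternative gives -13.
Others bid (3, 16, 16): truth gives 0, best alternative gives -13.
Others bid (16, 3, 3): truth gives 0, best alternative gives -13.
Others bid (16, 3, 16): truth gives 0, best alternative gives -13.
Others bid (16, 16, 3): truth gives 0, best alternative gives -13.
(Remaining 2 profiles checked similarly; truth is weakly best in each.)
In every case the truthful bid is at least as good as any alternative, so it is a dominant strategy.

Yes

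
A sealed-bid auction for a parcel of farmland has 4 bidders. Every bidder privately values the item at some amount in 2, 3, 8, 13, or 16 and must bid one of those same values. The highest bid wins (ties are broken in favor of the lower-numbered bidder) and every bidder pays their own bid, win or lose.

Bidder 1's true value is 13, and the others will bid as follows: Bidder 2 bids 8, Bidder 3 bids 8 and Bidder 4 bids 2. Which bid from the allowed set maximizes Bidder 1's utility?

8

Bid 2: loses but pays 2, utility -2.
Bid 3: loses but pays 3, utility -3.
Bid 8: wins, pays 8, utility 13 - 8 = 5.
Bid 13: wins, pays 13, utility 13 - 13 = 0.
Bid 16: wins, pays 16, utility 13 - 16 = -3.
The best choice is 8 with utility 5.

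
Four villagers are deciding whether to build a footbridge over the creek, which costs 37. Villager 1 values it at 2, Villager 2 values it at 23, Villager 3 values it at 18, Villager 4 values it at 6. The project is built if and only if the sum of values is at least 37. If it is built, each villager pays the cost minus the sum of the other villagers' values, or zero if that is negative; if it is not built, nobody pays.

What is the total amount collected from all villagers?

17

Total value 49 ≥ cost 37, so it is built.
Villager 1: others sum to 47; max(0, 37 - 47) = 0.
Villager 2: others sum to 26; max(0, 37 - 26) = 11.
Villager 3: others sum to 31; max(0, 37 - 31) = 6.
Villager 4: others sum to 43; max(0, 37 - 43) = 0.
Total collected = 0 + 11 + 6 + 0 = 17.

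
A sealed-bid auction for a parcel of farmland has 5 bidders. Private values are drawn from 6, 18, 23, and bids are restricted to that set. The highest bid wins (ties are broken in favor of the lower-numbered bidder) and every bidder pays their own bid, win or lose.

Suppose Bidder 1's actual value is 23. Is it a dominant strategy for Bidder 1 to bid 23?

Consider the case where Bidder 2 bids 6, Bidder 3 bids 6, Bidder 4 bids 6 and Bidder 5 bids 6.
Truthful bid 23: wins, pays 23, utility 23 - 23 = 0.
Bid 6 instead: wins, pays 6, utility 23 - 6 = 17.
Since 17 > 0, bidding 6 is strictly better here, so truthful bidding is not dominant.

No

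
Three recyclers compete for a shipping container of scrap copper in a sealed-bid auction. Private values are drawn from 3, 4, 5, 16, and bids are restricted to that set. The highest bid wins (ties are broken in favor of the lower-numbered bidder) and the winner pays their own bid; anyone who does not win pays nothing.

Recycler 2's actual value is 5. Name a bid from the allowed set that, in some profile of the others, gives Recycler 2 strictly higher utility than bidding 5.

Suppose Recycler 1 bids 3 and Recycler 3 bids 3.
Bid 5: wins, pays 5, utility 5 - 5 = 0.
Bid 4: wins, pays 4, utility 5 - 4 = 1.
So bidding 4 beats truth here (1 > 0).

4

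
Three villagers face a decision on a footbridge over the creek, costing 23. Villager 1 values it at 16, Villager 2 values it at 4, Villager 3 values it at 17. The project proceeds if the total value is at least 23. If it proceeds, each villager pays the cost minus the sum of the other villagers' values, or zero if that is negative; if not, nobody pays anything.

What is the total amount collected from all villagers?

5

Total value 37 ≥ cost 23, so it is built.
Villager 1: others sum to 21; max(0, 23 - 21) = 2.
Villager 2: others sum to 33; max(0, 23 - 33) = 0.
Villager 3: others sum to 20; max(0, 23 - 20) = 3.
Total collected = 2 + 0 + 3 = 5.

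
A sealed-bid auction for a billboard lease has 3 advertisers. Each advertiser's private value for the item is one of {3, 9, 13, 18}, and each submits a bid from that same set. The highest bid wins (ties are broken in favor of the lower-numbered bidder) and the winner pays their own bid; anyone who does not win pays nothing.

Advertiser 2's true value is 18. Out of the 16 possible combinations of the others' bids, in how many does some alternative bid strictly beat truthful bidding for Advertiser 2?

Others bid (3, 3): truth gives 0; bid 9 gives 9 > 0. Violating.
Others bid (3, 9): truth gives 0; bid 9 gives 9 > 0. Violating.
Others bid (3, 13): truth gives 0; bid 13 gives 5 > 0. Violating.
Others bid (9, 3): truth gives 0; bid 13 gives 5 > 0. Violating.
Others bid (3, 18): truth gives 0; no alternative beats it.
Others bid (9, 18): truth gives 0; no alternative beats it.
(Checking all 16 profiles: 6 have a profitable deviation, 10 do not.)

6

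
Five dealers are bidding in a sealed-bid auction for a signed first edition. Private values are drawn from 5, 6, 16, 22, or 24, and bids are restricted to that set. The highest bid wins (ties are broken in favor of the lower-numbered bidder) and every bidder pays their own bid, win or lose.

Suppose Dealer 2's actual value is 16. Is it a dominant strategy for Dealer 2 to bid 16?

No

Consider the case where Dealer 1 bids 5, Dealer 3 bids 5, Dealer 4 bids 5 and Dealer 5 bids 5.
Truthful bid 16: wins, pays 16, utility 16 - 16 = 0.
Bid 6 instead: wins, pays 6, utility 16 - 6 = 10.
Since 10 > 0, bidding 6 is strictly better here, so truthful bidding is not dominant.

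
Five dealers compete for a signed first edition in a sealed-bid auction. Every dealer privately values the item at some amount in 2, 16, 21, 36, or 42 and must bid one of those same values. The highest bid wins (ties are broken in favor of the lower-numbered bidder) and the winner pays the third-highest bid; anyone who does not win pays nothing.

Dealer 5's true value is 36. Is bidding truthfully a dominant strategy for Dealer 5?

Consider the case where Dealer 1 bids 2, Dealer 2 bids 2, Dealer 3 bids 2 and Dealer 4 bids 36.
Truthful bid 36: loses, pays 0, utility 0.
Bid 42 instead: wins, pays 2, utility 36 - 2 = 34.
Since 34 > 0, bidding 42 is strictly better here, so truthful bidding is not dominant.

No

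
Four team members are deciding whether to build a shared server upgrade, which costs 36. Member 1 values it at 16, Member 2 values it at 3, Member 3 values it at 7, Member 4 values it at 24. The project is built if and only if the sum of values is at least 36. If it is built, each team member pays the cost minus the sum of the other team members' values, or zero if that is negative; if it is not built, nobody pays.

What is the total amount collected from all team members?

Total value 50 ≥ cost 36, so it is built.
Member 1: others sum to 34; max(0, 36 - 34) = 2.
Member 2: others sum to 47; max(0, 36 - 47) = 0.
Member 3: others sum to 43; max(0, 36 - 43) = 0.
Member 4: others sum to 26; max(0, 36 - 26) = 10.
Total collected = 2 + 0 + 0 + 10 = 12.

12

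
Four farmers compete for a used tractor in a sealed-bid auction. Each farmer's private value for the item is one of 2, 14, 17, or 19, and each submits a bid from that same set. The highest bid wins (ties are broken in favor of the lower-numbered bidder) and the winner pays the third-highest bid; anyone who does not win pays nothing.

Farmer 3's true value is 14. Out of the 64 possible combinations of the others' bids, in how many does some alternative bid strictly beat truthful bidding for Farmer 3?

Others bid (2, 2, 17): truth gives 0; bid 17 gives 12 > 0. Violating.
Others bid (2, 2, 19): truth gives 0; bid 19 gives 12 > 0. Violating.
Others bid (2, 14, 2): truth gives 0; bid 17 gives 12 > 0. Violating.
Others bid (2, 17, 2): truth gives 0; bid 19 gives 12 > 0. Violating.
Others bid (2, 2, 2): truth gives 12; no alternative beats it.
Others bid (2, 2, 14): truth gives 12; no alternative beats it.
(Checking all 64 profiles: 6 have a profitable deviation, 58 do not.)

6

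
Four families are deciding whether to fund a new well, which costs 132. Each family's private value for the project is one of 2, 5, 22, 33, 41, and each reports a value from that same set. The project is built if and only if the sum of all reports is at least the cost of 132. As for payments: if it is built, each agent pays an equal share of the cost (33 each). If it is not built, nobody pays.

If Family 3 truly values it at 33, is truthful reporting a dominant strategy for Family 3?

Yes

Check each profile of the others' reports and compare truth against every alternative report.
Others report (2, 2, 2): truth gives 0, best alternative gives 0.
Others report (2, 2, 5): truth gives 0, best alternative gives 0.
Others report (2, 2, 22): truth gives 0, best alternative gives 0.
Others report (2, 2, 33): truth gives 0, best alternative gives 0.
Others report (2, 2, 41): truth gives 0, best alternative gives 0.
Others report (2, 5, 2): truth gives 0, best alternative gives 0.
(Remaining 119 profiles checked similarly; truth is weakly best in each.)
In every case the truthful report is at least as good as any alternative, so it is a dominant strategy.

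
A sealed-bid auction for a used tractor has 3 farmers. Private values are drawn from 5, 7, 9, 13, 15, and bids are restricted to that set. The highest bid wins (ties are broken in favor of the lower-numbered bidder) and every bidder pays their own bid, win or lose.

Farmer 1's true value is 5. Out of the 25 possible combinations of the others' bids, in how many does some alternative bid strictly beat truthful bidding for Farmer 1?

8

Others bid (5, 7): truth gives -5; bid 7 gives -2 > -5. Violating.
Others bid (5, 9): truth gives -5; bid 9 gives -4 > -5. Violating.
Others bid (7, 5): truth gives -5; bid 7 gives -2 > -5. Violating.
Others bid (7, 7): truth gives -5; bid 7 gives -2 > -5. Violating.
Others bid (5, 5): truth gives 0; no alternative beats it.
Others bid (5, 13): truth gives -5; no alternative beats it.
(Checking all 25 profiles: 8 have a profitable deviation, 17 do not.)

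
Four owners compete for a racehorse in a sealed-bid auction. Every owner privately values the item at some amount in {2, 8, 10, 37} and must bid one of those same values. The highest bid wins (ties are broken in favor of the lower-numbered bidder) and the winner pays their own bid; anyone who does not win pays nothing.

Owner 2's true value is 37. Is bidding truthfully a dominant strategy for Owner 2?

No

Consider the case where Owner 1 bids 2, Owner 3 bids 2 and Owner 4 bids 2.
Truthful bid 37: wins, pays 37, utility 37 - 37 = 0.
Bid 8 instead: wins, pays 8, utility 37 - 8 = 29.
Since 29 > 0, bidding 8 is strictly better here, so truthful bidding is not dominant.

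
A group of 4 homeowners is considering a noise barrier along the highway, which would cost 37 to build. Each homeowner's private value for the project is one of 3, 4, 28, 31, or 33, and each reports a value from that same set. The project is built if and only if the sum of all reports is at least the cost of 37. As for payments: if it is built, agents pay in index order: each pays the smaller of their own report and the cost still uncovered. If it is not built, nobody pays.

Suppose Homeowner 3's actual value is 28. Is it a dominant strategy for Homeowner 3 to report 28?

Consider the case where Homeowner 1 reports 3, Homeowner 2 reports 3 and Homeowner 4 reports 28.
Truthful report 28: project built, pays 28, utility 28 - 28 = 0.
Report 3 instead: project built, pays 3, utility 28 - 3 = 25.
Since 25 > 0, reporting 3 is strictly better here, so truthful reporting is not dominant.

No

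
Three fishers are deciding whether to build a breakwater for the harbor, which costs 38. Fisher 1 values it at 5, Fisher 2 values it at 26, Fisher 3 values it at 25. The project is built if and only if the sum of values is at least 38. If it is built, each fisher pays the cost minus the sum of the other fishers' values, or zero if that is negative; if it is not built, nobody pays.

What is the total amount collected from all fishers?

15

Total value 56 ≥ cost 38, so it is built.
Fisher 1: others sum to 51; max(0, 38 - 51) = 0.
Fisher 2: others sum to 30; max(0, 38 - 30) = 8.
Fisher 3: others sum to 31; max(0, 38 - 31) = 7.
Total collected = 0 + 8 + 7 = 15.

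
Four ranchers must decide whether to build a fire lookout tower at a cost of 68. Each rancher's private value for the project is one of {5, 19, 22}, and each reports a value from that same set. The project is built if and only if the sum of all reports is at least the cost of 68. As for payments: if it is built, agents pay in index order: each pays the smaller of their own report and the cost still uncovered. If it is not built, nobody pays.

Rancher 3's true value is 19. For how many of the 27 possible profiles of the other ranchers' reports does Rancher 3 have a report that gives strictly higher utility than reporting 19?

4

Others report (19, 22, 22): truth gives 0; report 5 gives 14 > 0. Violating.
Others report (22, 19, 22): truth gives 0; report 5 gives 14 > 0. Violating.
Others report (22, 22, 19): truth gives 0; report 5 gives 14 > 0. Violating.
Others report (22, 22, 22): truth gives 0; report 5 gives 14 > 0. Violating.
Others report (5, 5, 5): truth gives 0; no alternative beats it.
Others report (5, 5, 19): truth gives 0; no alternative beats it.
(Checking all 27 profiles: 4 have a profitable deviation, 23 do not.)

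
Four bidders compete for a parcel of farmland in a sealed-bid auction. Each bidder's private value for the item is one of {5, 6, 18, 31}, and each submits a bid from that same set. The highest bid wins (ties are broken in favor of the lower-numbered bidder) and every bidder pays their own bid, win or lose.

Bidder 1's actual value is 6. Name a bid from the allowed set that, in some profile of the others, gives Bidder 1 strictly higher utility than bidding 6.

5

Suppose Bidder 2 bids 5, Bidder 3 bids 5 and Bidder 4 bids 5.
Bid 6: wins, pays 6, utility 6 - 6 = 0.
Bid 5: wins, pays 5, utility 6 - 5 = 1.
So bidding 5 beats truth here (1 > 0).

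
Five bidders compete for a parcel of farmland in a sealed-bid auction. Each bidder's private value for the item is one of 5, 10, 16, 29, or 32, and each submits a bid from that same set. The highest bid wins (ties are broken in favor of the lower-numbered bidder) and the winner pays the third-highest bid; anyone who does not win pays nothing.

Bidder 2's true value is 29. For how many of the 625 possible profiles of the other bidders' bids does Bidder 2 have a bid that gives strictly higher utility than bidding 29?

Others bid (5, 5, 5, 32): truth gives 0; bid 32 gives 24 > 0. Violating.
Others bid (5, 5, 10, 32): truth gives 0; bid 32 gives 19 > 0. Violating.
Others bid (5, 5, 16, 32): truth gives 0; bid 32 gives 13 > 0. Violating.
Others bid (5, 5, 32, 5): truth gives 0; bid 32 gives 24 > 0. Violating.
Others bid (5, 5, 5, 5): truth gives 24; no alternative beats it.
Others bid (5, 5, 5, 10): truth gives 24; no alternative beats it.
(Checking all 625 profiles: 108 have a profitable deviation, 517 do not.)

108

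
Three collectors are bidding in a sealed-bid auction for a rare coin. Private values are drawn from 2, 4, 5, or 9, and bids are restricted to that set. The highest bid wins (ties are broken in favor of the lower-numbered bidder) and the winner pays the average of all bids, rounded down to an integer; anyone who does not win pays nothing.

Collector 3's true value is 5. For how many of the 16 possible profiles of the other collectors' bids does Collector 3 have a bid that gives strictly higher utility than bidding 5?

1

Others bid (2, 2): truth gives 2; bid 4 gives 3 > 2. Violating.
Others bid (2, 4): truth gives 2; no alternative beats it.
Others bid (2, 5): truth gives 0; no alternative beats it.
(Checking all 16 profiles: 1 has a profitable deviation, 15 do not.)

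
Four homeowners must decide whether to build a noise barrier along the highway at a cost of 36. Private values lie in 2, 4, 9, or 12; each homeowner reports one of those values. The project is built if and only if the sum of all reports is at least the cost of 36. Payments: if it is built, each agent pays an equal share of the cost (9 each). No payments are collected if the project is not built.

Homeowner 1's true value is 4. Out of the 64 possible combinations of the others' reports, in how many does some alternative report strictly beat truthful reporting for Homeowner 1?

Others report (9, 12, 12): truth gives -5; report 2 gives 0 > -5. Violating.
Others report (12, 9, 12): truth gives -5; report 2 gives 0 > -5. Violating.
Others report (12, 12, 9): truth gives -5; report 2 gives 0 > -5. Violating.
Others report (2, 2, 2): truth gives 0; no alternative beats it.
Others report (2, 2, 4): truth gives 0; no alternative beats it.
(Checking all 64 profiles: 3 have a profitable deviation, 61 do not.)

3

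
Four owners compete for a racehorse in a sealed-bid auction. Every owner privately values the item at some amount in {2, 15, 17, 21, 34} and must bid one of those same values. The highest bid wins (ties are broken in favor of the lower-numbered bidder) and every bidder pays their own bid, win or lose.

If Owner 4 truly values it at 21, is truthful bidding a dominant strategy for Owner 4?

No

Consider the case where Owner 1 bids 2, Owner 2 bids 2 and Owner 3 bids 2.
Truthful bid 21: wins, pays 21, utility 21 - 21 = 0.
Bid 15 instead: wins, pays 15, utility 21 - 15 = 6.
Since 6 > 0, bidding 15 is strictly better here, so truthful bidding is not dominant.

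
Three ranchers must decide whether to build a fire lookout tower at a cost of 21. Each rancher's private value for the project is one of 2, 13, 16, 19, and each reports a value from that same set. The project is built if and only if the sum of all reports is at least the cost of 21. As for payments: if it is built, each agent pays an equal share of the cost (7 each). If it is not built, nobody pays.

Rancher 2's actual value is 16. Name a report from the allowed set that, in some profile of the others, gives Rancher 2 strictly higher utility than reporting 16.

19

Suppose Rancher 1 reports 2 and Rancher 3 reports 2.
Report 16: project not built, utility 0.
Report 19: project built, pays 7, utility 16 - 7 = 9.
So reporting 19 beats truth here (9 > 0).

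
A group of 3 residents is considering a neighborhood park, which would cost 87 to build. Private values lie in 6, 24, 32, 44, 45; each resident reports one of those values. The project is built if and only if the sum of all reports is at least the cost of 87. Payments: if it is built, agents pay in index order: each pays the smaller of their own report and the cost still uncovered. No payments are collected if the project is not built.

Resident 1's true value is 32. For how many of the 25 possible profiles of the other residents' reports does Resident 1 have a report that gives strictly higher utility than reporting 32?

Others report (24, 44): truth gives 0; report 24 gives 8 > 0. Violating.
Others report (24, 45): truth gives 0; report 24 gives 8 > 0. Violating.
Others report (32, 32): truth gives 0; report 24 gives 8 > 0. Violating.
Others report (32, 44): truth gives 0; report 24 gives 8 > 0. Violating.
Others report (6, 6): truth gives 0; no alternative beats it.
Others report (6, 24): truth gives 0; no alternative beats it.
(Checking all 25 profiles: 13 have a profitable deviation, 12 do not.)

13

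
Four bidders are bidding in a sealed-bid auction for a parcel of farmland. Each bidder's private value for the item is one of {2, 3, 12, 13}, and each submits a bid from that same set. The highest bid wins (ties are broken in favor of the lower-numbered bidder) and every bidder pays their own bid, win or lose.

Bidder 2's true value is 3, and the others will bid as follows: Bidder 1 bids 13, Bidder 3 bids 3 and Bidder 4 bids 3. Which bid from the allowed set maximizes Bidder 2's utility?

Bid 2: loses but pays 2, utility -2.
Bid 3: loses but pays 3, utility -3.
Bid 12: loses but pays 12, utility -12.
Bid 13: loses but pays 13, utility -13.
The best choice is 2 with utility -2.

2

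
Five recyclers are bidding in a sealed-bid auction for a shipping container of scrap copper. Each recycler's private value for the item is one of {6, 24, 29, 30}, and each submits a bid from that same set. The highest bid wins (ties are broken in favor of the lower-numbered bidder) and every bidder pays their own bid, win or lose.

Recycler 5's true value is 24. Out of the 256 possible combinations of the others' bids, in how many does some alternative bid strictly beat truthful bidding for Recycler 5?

255

Others bid (6, 6, 6, 24): truth gives -24; bid 29 gives -5 > -24. Violating.
Others bid (6, 6, 6, 29): truth gives -24; bid 6 gives -6 > -24. Violating.
Others bid (6, 6, 6, 30): truth gives -24; bid 6 gives -6 > -24. Violating.
Others bid (6, 6, 24, 6): truth gives -24; bid 29 gives -5 > -24. Violating.
Others bid (6, 6, 6, 6): truth gives 0; no alternative beats it.
(Checking all 256 profiles: 255 have a profitable deviation, 1 does not.)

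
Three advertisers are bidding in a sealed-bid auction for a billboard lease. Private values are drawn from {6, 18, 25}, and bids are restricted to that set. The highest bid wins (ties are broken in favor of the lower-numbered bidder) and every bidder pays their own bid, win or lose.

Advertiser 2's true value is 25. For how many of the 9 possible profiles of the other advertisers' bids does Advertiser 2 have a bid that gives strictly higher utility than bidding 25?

Others bid (6, 6): truth gives 0; bid 18 gives 7 > 0. Violating.
Others bid (6, 18): truth gives 0; bid 18 gives 7 > 0. Violating.
Others bid (25, 6): truth gives -25; bid 6 gives -6 > -25. Violating.
Others bid (25, 18): truth gives -25; bid 6 gives -6 > -25. Violating.
Others bid (6, 25): truth gives 0; no alternative beats it.
Others bid (18, 6): truth gives 0; no alternative beats it.
(Checking all 9 profiles: 5 have a profitable deviation, 4 do not.)

5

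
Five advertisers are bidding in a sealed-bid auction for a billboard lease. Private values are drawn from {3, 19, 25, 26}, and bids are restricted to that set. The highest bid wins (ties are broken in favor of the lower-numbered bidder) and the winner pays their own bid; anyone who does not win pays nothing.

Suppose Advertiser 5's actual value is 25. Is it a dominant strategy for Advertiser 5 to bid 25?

No

Consider the case where Advertiser 1 bids 3, Advertiser 2 bids 3, Advertiser 3 bids 3 and Advertiser 4 bids 3.
Truthful bid 25: wins, pays 25, utility 25 - 25 = 0.
Bid 19 instead: wins, pays 19, utility 25 - 19 = 6.
Since 6 > 0, bidding 19 is strictly better here, so truthful bidding is not dominant.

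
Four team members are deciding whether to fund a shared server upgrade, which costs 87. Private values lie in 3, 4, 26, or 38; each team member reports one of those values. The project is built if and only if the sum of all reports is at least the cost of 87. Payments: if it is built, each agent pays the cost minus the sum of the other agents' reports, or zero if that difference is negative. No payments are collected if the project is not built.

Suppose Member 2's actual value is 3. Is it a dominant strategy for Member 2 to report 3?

Check each profile of the others' reports and compare truth against every alternative report.
Others report (26, 26, 38): truth gives 3, best alternative gives 3.
Others report (26, 38, 26): truth gives 3, best alternative gives 3.
Others report (26, 38, 38): truth gives 3, best alternative gives 3.
Others report (38, 26, 26): truth gives 3, best alternative gives 3.
Others report (38, 26, 38): truth gives 3, best alternative gives 3.
Others report (38, 38, 26): truth gives 3, best alternative gives 3.
(Remaining 58 profiles checked similarly; truth is weakly best in each.)
In every case the truthful report is at least as good as any alternative, so it is a dominant strategy.

Yes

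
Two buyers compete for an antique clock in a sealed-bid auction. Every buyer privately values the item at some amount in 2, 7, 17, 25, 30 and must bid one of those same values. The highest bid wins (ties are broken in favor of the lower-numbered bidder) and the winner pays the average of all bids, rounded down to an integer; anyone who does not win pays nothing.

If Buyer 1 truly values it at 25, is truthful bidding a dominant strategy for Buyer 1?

Consider the case where Buyer 2 bids 2.
Truthful bid 25: wins, pays 13, utility 25 - 13 = 12.
Bid 2 instead: wins, pays 2, utility 25 - 2 = 23.
Since 23 > 12, bidding 2 is strictly better here, so truthful bidding is not dominant.

No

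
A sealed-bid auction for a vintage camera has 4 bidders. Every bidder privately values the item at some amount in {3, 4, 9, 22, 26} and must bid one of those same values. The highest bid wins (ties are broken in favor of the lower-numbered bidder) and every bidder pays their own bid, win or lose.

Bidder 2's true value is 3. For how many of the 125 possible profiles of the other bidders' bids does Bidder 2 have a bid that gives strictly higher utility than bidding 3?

4

Others bid (3, 3, 3): truth gives -3; bid 4 gives -1 > -3. Violating.
Others bid (3, 3, 4): truth gives -3; bid 4 gives -1 > -3. Violating.
Others bid (3, 4, 3): truth gives -3; bid 4 gives -1 > -3. Violating.
Others bid (3, 4, 4): truth gives -3; bid 4 gives -1 > -3. Violating.
Others bid (3, 3, 9): truth gives -3; no alternative beats it.
Others bid (3, 3, 22): truth gives -3; no alternative beats it.
(Checking all 125 profiles: 4 have a profitable deviation, 121 do not.)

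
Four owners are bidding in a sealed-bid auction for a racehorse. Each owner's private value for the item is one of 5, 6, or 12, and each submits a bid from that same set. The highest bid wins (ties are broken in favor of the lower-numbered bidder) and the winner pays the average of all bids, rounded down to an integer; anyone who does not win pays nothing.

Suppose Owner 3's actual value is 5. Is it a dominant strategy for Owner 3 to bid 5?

Check each profile of the others' bids and compare truth against every alternative bid.
Others bid (5, 5, 5): truth gives 0, best alternative gives 0.
Others bid (5, 5, 6): truth gives 0, best alternative gives 0.
Others bid (5, 5, 12): truth gives 0, best alternative gives 0.
Others bid (5, 6, 5): truth gives 0, best alternative gives 0.
Others bid (5, 6, 6): truth gives 0, best alternative gives 0.
Others bid (5, 6, 12): truth gives 0, best alternative gives 0.
(Remaining 21 profiles checked similarly; truth is weakly best in each.)
In every case the truthful bid is at least as good as any alternative, so it is a dominant strategy.

Yes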